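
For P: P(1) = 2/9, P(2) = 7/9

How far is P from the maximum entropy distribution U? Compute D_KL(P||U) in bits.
0.2358 bits

U(i) = 1/2 for all i

D_KL(P||U) = Σ P(x) log₂(P(x) / (1/2))
           = Σ P(x) log₂(P(x)) + log₂(2)
           = log₂(2) - H(P)

H(P) = -Σ P(x) log₂(P(x)):
  -P(1)·log₂(P(1)) = -(2/9)·log₂(2/9) = 0.48221
  -P(2)·log₂(P(2)) = -(7/9)·log₂(7/9) = 0.28200
H(P) = 0.48221 + 0.28200 = 0.76421 bits

log₂(2) = 1.00000 bits

D_KL(P||U) = 1.00000 - 0.76421 = 0.23579 ≈ 0.2358 bits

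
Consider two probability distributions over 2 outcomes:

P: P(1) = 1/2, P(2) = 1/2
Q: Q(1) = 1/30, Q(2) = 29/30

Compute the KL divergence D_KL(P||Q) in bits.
1.4779 bits

D_KL(P||Q) = Σ P(x) log₂(P(x)/Q(x))

Computing term by term:
  P(1)·log₂(P(1)/Q(1)) = (1/2)·log₂((1/2)/(1/30)) = 1.95345
  P(2)·log₂(P(2)/Q(2)) = (1/2)·log₂((1/2)/(29/30)) = -0.47555

D_KL(P||Q) = 1.95345 - 0.47555 = 1.47790 ≈ 1.4779 bits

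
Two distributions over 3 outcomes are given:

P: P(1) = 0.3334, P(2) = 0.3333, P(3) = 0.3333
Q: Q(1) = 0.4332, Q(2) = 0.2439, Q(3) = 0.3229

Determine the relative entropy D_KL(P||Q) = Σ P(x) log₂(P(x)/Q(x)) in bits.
0.0395 bits

D_KL(P||Q) = Σ P(x) log₂(P(x)/Q(x))

Computing term by term:
  P(1)·log₂(P(1)/Q(1)) = 0.3334·log₂(0.3334/0.4332) = -0.12595
  P(2)·log₂(P(2)/Q(2)) = 0.3333·log₂(0.3333/0.2439) = 0.15016
  P(3)·log₂(P(3)/Q(3)) = 0.3333·log₂(0.3333/0.3229) = 0.01524

D_KL(P||Q) = -0.12595 + 0.15016 + 0.01524 = 0.03945 ≈ 0.0395 bits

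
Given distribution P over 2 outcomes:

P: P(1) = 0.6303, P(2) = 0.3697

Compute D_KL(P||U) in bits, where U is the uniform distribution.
0.0496 bits

U(i) = 1/2 for all i

D_KL(P||U) = Σ P(x) log₂(P(x) / (1/2))
           = Σ P(x) log₂(P(x)) + log₂(2)
           = log₂(2) - H(P)

H(P) = -Σ P(x) log₂(P(x)):
  -P(1)·log₂(P(1)) = -(0.6303)·log₂(0.6303) = 0.41971
  -P(2)·log₂(P(2)) = -(0.3697)·log₂(0.3697) = 0.53073
H(P) = 0.41971 + 0.53073 = 0.95044 bits

log₂(2) = 1.00000 bits

D_KL(P||U) = 1.00000 - 0.95044 = 0.04956 ≈ 0.0496 bits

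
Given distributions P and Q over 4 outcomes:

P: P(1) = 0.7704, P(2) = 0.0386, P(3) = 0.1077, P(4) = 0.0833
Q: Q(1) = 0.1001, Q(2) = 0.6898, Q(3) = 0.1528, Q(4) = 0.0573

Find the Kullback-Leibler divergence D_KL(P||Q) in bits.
2.0982 bits

D_KL(P||Q) = Σ P(x) log₂(P(x)/Q(x))

Computing term by term:
  P(1)·log₂(P(1)/Q(1)) = 0.7704·log₂(0.7704/0.1001) = 2.26819
  P(2)·log₂(P(2)/Q(2)) = 0.0386·log₂(0.0386/0.6898) = -0.16056
  P(3)·log₂(P(3)/Q(3)) = 0.1077·log₂(0.1077/0.1528) = -0.05435
  P(4)·log₂(P(4)/Q(4)) = 0.0833·log₂(0.0833/0.0573) = 0.04496

D_KL(P||Q) = 2.26819 - 0.16056 - 0.05435 + 0.04496 = 2.09824 ≈ 2.0982 bits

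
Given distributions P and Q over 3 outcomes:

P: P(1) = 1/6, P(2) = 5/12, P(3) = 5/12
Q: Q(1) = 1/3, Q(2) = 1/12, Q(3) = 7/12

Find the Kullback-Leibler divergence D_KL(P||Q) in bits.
0.5985 bits

D_KL(P||Q) = Σ P(x) log₂(P(x)/Q(x))

Computing term by term:
  P(1)·log₂(P(1)/Q(1)) = (1/6)·log₂((1/6)/(1/3)) = -0.16667
  P(2)·log₂(P(2)/Q(2)) = (5/12)·log₂((5/12)/(1/12)) = 0.96747
  P(3)·log₂(P(3)/Q(3)) = (5/12)·log₂((5/12)/(7/12)) = -0.20226

D_KL(P||Q) = -0.16667 + 0.96747 - 0.20226 = 0.59854 ≈ 0.5985 bits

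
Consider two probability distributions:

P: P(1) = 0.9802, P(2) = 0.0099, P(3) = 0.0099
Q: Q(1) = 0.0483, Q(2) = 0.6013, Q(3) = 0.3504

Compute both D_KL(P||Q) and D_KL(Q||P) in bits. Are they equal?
D_KL(P||Q) = 4.1474 bits, D_KL(Q||P) = 5.1556 bits. No, they are not equal.

D_KL(P||Q) = Σ P(x) log₂(P(x)/Q(x))

Computing term by term:
  P(1)·log₂(P(1)/Q(1)) = 0.9802·log₂(0.9802/0.0483) = 4.25699
  P(2)·log₂(P(2)/Q(2)) = 0.0099·log₂(0.0099/0.6013) = -0.05865
  P(3)·log₂(P(3)/Q(3)) = 0.0099·log₂(0.0099/0.3504) = -0.05094

D_KL(P||Q) = 4.25699 - 0.05865 - 0.05094 = 4.14740 ≈ 4.1474 bits

D_KL(Q||P) = Σ Q(x) log₂(Q(x)/P(x))

Computing term by term:
  Q(1)·log₂(Q(1)/P(1)) = 0.0483·log₂(0.0483/0.9802) = -0.20977
  Q(2)·log₂(Q(2)/P(2)) = 0.6013·log₂(0.6013/0.0099) = 3.56241
  Q(3)·log₂(Q(3)/P(3)) = 0.3504·log₂(0.3504/0.0099) = 1.80296

D_KL(Q||P) = -0.20977 + 3.56241 + 1.80296 = 5.15560 ≈ 5.1556 bits

These are NOT equal (difference: 1.0082 bits). KL divergence is asymmetric: D_KL(P||Q) ≠ D_KL(Q||P) in general.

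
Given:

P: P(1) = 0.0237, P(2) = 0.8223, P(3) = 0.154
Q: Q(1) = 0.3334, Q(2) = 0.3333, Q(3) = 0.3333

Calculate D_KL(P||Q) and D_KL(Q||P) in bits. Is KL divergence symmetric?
D_KL(P||Q) = 0.8094 bits, D_KL(Q||P) = 1.2087 bits. No, KL divergence is not symmetric.

D_KL(P||Q) = Σ P(x) log₂(P(x)/Q(x))

Computing term by term:
  P(1)·log₂(P(1)/Q(1)) = 0.0237·log₂(0.0237/0.3334) = -0.09040
  P(2)·log₂(P(2)/Q(2)) = 0.8223·log₂(0.8223/0.3333) = 1.07133
  P(3)·log₂(P(3)/Q(3)) = 0.154·log₂(0.154/0.3333) = -0.17154

D_KL(P||Q) = -0.09040 + 1.07133 - 0.17154 = 0.80939 ≈ 0.8094 bits

D_KL(Q||P) = Σ Q(x) log₂(Q(x)/P(x))

Computing term by term:
  Q(1)·log₂(Q(1)/P(1)) = 0.3334·log₂(0.3334/0.0237) = 1.27169
  Q(2)·log₂(Q(2)/P(2)) = 0.3333·log₂(0.3333/0.8223) = -0.43424
  Q(3)·log₂(Q(3)/P(3)) = 0.3333·log₂(0.3333/0.154) = 0.37126

D_KL(Q||P) = 1.27169 - 0.43424 + 0.37126 = 1.20871 ≈ 1.2087 bits

These are NOT equal (difference: 0.3993 bits). KL divergence is asymmetric: D_KL(P||Q) ≠ D_KL(Q||P) in general.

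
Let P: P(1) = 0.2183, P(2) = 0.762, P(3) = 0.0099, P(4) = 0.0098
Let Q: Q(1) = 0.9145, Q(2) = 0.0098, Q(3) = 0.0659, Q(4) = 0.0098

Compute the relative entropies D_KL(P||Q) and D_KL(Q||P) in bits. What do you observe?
D_KL(P||Q) = 4.3078 bits, D_KL(Q||P) = 2.0086 bits. The two directions give different values (D_KL(P||Q) exceeds D_KL(Q||P) by 2.2992 bits): KL divergence is asymmetric.

D_KL(P||Q) = Σ P(x) log₂(P(x)/Q(x))

Computing term by term:
  P(1)·log₂(P(1)/Q(1)) = 0.2183·log₂(0.2183/0.9145) = -0.45115
  P(2)·log₂(P(2)/Q(2)) = 0.762·log₂(0.762/0.0098) = 4.78602
  P(3)·log₂(P(3)/Q(3)) = 0.0099·log₂(0.0099/0.0659) = -0.02707
  P(4)·log₂(P(4)/Q(4)) = 0.0098·log₂(0.0098/0.0098) = 0.00000

D_KL(P||Q) = -0.45115 + 4.78602 - 0.02707 + 0.00000 = 4.30780 ≈ 4.3078 bits

D_KL(Q||P) = Σ Q(x) log₂(Q(x)/P(x))

Computing term by term:
  Q(1)·log₂(Q(1)/P(1)) = 0.9145·log₂(0.9145/0.2183) = 1.88997
  Q(2)·log₂(Q(2)/P(2)) = 0.0098·log₂(0.0098/0.762) = -0.06155
  Q(3)·log₂(Q(3)/P(3)) = 0.0659·log₂(0.0659/0.0099) = 0.18022
  Q(4)·log₂(Q(4)/P(4)) = 0.0098·log₂(0.0098/0.0098) = 0.00000

D_KL(Q||P) = 1.88997 - 0.06155 + 0.18022 + 0.00000 = 2.00864 ≈ 2.0086 bits

These are NOT equal (difference: 2.2992 bits). KL divergence is asymmetric: D_KL(P||Q) ≠ D_KL(Q||P) in general.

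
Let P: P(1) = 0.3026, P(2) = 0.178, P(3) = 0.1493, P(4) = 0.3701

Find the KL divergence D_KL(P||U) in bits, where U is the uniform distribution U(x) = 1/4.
0.0946 bits

U(i) = 1/4 for all i

D_KL(P||U) = Σ P(x) log₂(P(x) / (1/4))
           = Σ P(x) log₂(P(x)) + log₂(4)
           = log₂(4) - H(P)

H(P) = -Σ P(x) log₂(P(x)):
  -P(1)·log₂(P(1)) = -(0.3026)·log₂(0.3026) = 0.52184
  -P(2)·log₂(P(2)) = -(0.178)·log₂(0.178) = 0.44323
  -P(3)·log₂(P(3)) = -(0.1493)·log₂(0.1493) = 0.40964
  -P(4)·log₂(P(4)) = -(0.3701)·log₂(0.3701) = 0.53073
H(P) = 0.52184 + 0.44323 + 0.40964 + 0.53073 = 1.90544 bits

log₂(4) = 2.00000 bits

D_KL(P||U) = 2.00000 - 1.90544 = 0.09456 ≈ 0.0946 bits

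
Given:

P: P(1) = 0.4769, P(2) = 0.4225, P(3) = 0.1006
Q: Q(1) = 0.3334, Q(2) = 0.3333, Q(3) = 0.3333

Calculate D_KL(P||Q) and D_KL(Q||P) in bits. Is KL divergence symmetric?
D_KL(P||Q) = 0.2170 bits, D_KL(Q||P) = 0.2898 bits. No, KL divergence is not symmetric.

D_KL(P||Q) = Σ P(x) log₂(P(x)/Q(x))

Computing term by term:
  P(1)·log₂(P(1)/Q(1)) = 0.4769·log₂(0.4769/0.3334) = 0.24629
  P(2)·log₂(P(2)/Q(2)) = 0.4225·log₂(0.4225/0.3333) = 0.14455
  P(3)·log₂(P(3)/Q(3)) = 0.1006·log₂(0.1006/0.3333) = -0.17386

D_KL(P||Q) = 0.24629 + 0.14455 - 0.17386 = 0.21698 ≈ 0.2170 bits

D_KL(Q||P) = Σ Q(x) log₂(Q(x)/P(x))

Computing term by term:
  Q(1)·log₂(Q(1)/P(1)) = 0.3334·log₂(0.3334/0.4769) = -0.17218
  Q(2)·log₂(Q(2)/P(2)) = 0.3333·log₂(0.3333/0.4225) = -0.11403
  Q(3)·log₂(Q(3)/P(3)) = 0.3333·log₂(0.3333/0.1006) = 0.57601

D_KL(Q||P) = -0.17218 - 0.11403 + 0.57601 = 0.28980 ≈ 0.2898 bits

These are NOT equal (difference: 0.0728 bits). KL divergence is asymmetric: D_KL(P||Q) ≠ D_KL(Q||P) in general.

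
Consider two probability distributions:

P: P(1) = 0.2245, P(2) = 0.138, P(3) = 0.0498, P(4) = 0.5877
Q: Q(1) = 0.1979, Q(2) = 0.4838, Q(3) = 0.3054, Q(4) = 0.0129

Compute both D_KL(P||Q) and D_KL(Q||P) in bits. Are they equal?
D_KL(P||Q) = 2.8988 bits, D_KL(Q||P) = 1.5675 bits. No, they are not equal.

D_KL(P||Q) = Σ P(x) log₂(P(x)/Q(x))

Computing term by term:
  P(1)·log₂(P(1)/Q(1)) = 0.2245·log₂(0.2245/0.1979) = 0.04085
  P(2)·log₂(P(2)/Q(2)) = 0.138·log₂(0.138/0.4838) = -0.24974
  P(3)·log₂(P(3)/Q(3)) = 0.0498·log₂(0.0498/0.3054) = -0.13030
  P(4)·log₂(P(4)/Q(4)) = 0.5877·log₂(0.5877/0.0129) = 3.23801

D_KL(P||Q) = 0.04085 - 0.24974 - 0.13030 + 3.23801 = 2.89882 ≈ 2.8988 bits

D_KL(Q||P) = Σ Q(x) log₂(Q(x)/P(x))

Computing term by term:
  Q(1)·log₂(Q(1)/P(1)) = 0.1979·log₂(0.1979/0.2245) = -0.03601
  Q(2)·log₂(Q(2)/P(2)) = 0.4838·log₂(0.4838/0.138) = 0.87555
  Q(3)·log₂(Q(3)/P(3)) = 0.3054·log₂(0.3054/0.0498) = 0.79907
  Q(4)·log₂(Q(4)/P(4)) = 0.0129·log₂(0.0129/0.5877) = -0.07107

D_KL(Q||P) = -0.03601 + 0.87555 + 0.79907 - 0.07107 = 1.56754 ≈ 1.5675 bits

These are NOT equal (difference: 1.3313 bits). KL divergence is asymmetric: D_KL(P||Q) ≠ D_KL(Q||P) in general.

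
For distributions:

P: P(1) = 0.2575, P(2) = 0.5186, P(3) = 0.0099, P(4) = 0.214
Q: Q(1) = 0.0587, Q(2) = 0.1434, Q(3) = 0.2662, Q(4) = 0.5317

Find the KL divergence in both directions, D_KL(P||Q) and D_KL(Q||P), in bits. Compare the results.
D_KL(P||Q) = 1.1831 bits, D_KL(Q||P) = 1.5711 bits. D_KL(Q||P) is larger than D_KL(P||Q) by 0.3880 bits; the two directions differ.

D_KL(P||Q) = Σ P(x) log₂(P(x)/Q(x))

Computing term by term:
  P(1)·log₂(P(1)/Q(1)) = 0.2575·log₂(0.2575/0.0587) = 0.54928
  P(2)·log₂(P(2)/Q(2)) = 0.5186·log₂(0.5186/0.1434) = 0.96178
  P(3)·log₂(P(3)/Q(3)) = 0.0099·log₂(0.0099/0.2662) = -0.04701
  P(4)·log₂(P(4)/Q(4)) = 0.214·log₂(0.214/0.5317) = -0.28098

D_KL(P||Q) = 0.54928 + 0.96178 - 0.04701 - 0.28098 = 1.18307 ≈ 1.1831 bits

D_KL(Q||P) = Σ Q(x) log₂(Q(x)/P(x))

Computing term by term:
  Q(1)·log₂(Q(1)/P(1)) = 0.0587·log₂(0.0587/0.2575) = -0.12522
  Q(2)·log₂(Q(2)/P(2)) = 0.1434·log₂(0.1434/0.5186) = -0.26595
  Q(3)·log₂(Q(3)/P(3)) = 0.2662·log₂(0.2662/0.0099) = 1.26417
  Q(4)·log₂(Q(4)/P(4)) = 0.5317·log₂(0.5317/0.214) = 0.69812

D_KL(Q||P) = -0.12522 - 0.26595 + 1.26417 + 0.69812 = 1.57112 ≈ 1.5711 bits

These are NOT equal (difference: 0.3880 bits). KL divergence is asymmetric: D_KL(P||Q) ≠ D_KL(Q||P) in general.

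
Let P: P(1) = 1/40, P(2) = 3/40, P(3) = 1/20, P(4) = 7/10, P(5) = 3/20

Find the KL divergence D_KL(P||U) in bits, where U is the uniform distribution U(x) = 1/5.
0.9218 bits

U(i) = 1/5 for all i

D_KL(P||U) = Σ P(x) log₂(P(x) / (1/5))
           = Σ P(x) log₂(P(x)) + log₂(5)
           = log₂(5) - H(P)

H(P) = -Σ P(x) log₂(P(x)):
  -P(1)·log₂(P(1)) = -(1/40)·log₂(1/40) = 0.13305
  -P(2)·log₂(P(2)) = -(3/40)·log₂(3/40) = 0.28027
  -P(3)·log₂(P(3)) = -(1/20)·log₂(1/20) = 0.21610
  -P(4)·log₂(P(4)) = -(7/10)·log₂(7/10) = 0.36020
  -P(5)·log₂(P(5)) = -(3/20)·log₂(3/20) = 0.41054
H(P) = 0.13305 + 0.28027 + 0.21610 + 0.36020 + 0.41054 = 1.40016 bits

log₂(5) = 2.32193 bits

D_KL(P||U) = 2.32193 - 1.40016 = 0.92177 ≈ 0.9218 bits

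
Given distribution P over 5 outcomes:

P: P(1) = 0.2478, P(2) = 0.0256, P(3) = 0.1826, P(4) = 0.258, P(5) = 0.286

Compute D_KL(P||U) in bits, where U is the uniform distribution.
0.2191 bits

U(i) = 1/5 for all i

D_KL(P||U) = Σ P(x) log₂(P(x) / (1/5))
           = Σ P(x) log₂(P(x)) + log₂(5)
           = log₂(5) - H(P)

H(P) = -Σ P(x) log₂(P(x)):
  -P(1)·log₂(P(1)) = -(0.2478)·log₂(0.2478) = 0.49876
  -P(2)·log₂(P(2)) = -(0.0256)·log₂(0.0256) = 0.13537
  -P(3)·log₂(P(3)) = -(0.1826)·log₂(0.1826) = 0.44796
  -P(4)·log₂(P(4)) = -(0.258)·log₂(0.258) = 0.50428
  -P(5)·log₂(P(5)) = -(0.286)·log₂(0.286) = 0.51649
H(P) = 0.49876 + 0.13537 + 0.44796 + 0.50428 + 0.51649 = 2.10286 bits

log₂(5) = 2.32193 bits

D_KL(P||U) = 2.32193 - 2.10286 = 0.21907 ≈ 0.2191 bits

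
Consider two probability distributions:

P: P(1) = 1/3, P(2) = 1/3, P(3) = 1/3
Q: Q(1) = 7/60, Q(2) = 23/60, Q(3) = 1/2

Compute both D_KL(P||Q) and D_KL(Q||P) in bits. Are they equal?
D_KL(P||Q) = 0.2427 bits, D_KL(Q||P) = 0.1931 bits. No, they are not equal.

D_KL(P||Q) = Σ P(x) log₂(P(x)/Q(x))

Computing term by term:
  P(1)·log₂(P(1)/Q(1)) = (1/3)·log₂((1/3)/(7/60)) = 0.50486
  P(2)·log₂(P(2)/Q(2)) = (1/3)·log₂((1/3)/(23/60)) = -0.06721
  P(3)·log₂(P(3)/Q(3)) = (1/3)·log₂((1/3)/(1/2)) = -0.19499

D_KL(P||Q) = 0.50486 - 0.06721 - 0.19499 = 0.24266 ≈ 0.2427 bits

D_KL(Q||P) = Σ Q(x) log₂(Q(x)/P(x))

Computing term by term:
  Q(1)·log₂(Q(1)/P(1)) = (7/60)·log₂((7/60)/(1/3)) = -0.17670
  Q(2)·log₂(Q(2)/P(2)) = (23/60)·log₂((23/60)/(1/3)) = 0.07729
  Q(3)·log₂(Q(3)/P(3)) = (1/2)·log₂((1/2)/(1/3)) = 0.29248

D_KL(Q||P) = -0.17670 + 0.07729 + 0.29248 = 0.19307 ≈ 0.1931 bits

These are NOT equal (difference: 0.0496 bits). KL divergence is asymmetric: D_KL(P||Q) ≠ D_KL(Q||P) in general.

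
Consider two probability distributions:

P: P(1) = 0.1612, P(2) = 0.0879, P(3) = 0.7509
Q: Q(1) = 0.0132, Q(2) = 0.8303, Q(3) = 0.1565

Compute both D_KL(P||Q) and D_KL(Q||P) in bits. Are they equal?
D_KL(P||Q) = 1.9961 bits, D_KL(Q||P) = 2.2882 bits. No, they are not equal.

D_KL(P||Q) = Σ P(x) log₂(P(x)/Q(x))

Computing term by term:
  P(1)·log₂(P(1)/Q(1)) = 0.1612·log₂(0.1612/0.0132) = 0.58197
  P(2)·log₂(P(2)/Q(2)) = 0.0879·log₂(0.0879/0.8303) = -0.28477
  P(3)·log₂(P(3)/Q(3)) = 0.7509·log₂(0.7509/0.1565) = 1.69888

D_KL(P||Q) = 0.58197 - 0.28477 + 1.69888 = 1.99608 ≈ 1.9961 bits

D_KL(Q||P) = Σ Q(x) log₂(Q(x)/P(x))

Computing term by term:
  Q(1)·log₂(Q(1)/P(1)) = 0.0132·log₂(0.0132/0.1612) = -0.04766
  Q(2)·log₂(Q(2)/P(2)) = 0.8303·log₂(0.8303/0.0879) = 2.68992
  Q(3)·log₂(Q(3)/P(3)) = 0.1565·log₂(0.1565/0.7509) = -0.35407

D_KL(Q||P) = -0.04766 + 2.68992 - 0.35407 = 2.28819 ≈ 2.2882 bits

These are NOT equal (difference: 0.2921 bits). KL divergence is asymmetric: D_KL(P||Q) ≠ D_KL(Q||P) in general.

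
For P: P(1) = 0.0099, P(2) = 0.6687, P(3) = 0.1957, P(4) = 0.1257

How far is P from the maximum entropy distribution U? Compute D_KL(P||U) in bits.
0.7092 bits

U(i) = 1/4 for all i

D_KL(P||U) = Σ P(x) log₂(P(x) / (1/4))
           = Σ P(x) log₂(P(x)) + log₂(4)
           = log₂(4) - H(P)

H(P) = -Σ P(x) log₂(P(x)):
  -P(1)·log₂(P(1)) = -(0.0099)·log₂(0.0099) = 0.06592
  -P(2)·log₂(P(2)) = -(0.6687)·log₂(0.6687) = 0.38823
  -P(3)·log₂(P(3)) = -(0.1957)·log₂(0.1957) = 0.46054
  -P(4)·log₂(P(4)) = -(0.1257)·log₂(0.1257) = 0.37609
H(P) = 0.06592 + 0.38823 + 0.46054 + 0.37609 = 1.29078 bits

log₂(4) = 2.00000 bits

D_KL(P||U) = 2.00000 - 1.29078 = 0.70922 ≈ 0.7092 bits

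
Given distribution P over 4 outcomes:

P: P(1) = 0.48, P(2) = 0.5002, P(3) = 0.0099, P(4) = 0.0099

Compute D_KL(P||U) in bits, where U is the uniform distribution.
0.8600 bits

U(i) = 1/4 for all i

D_KL(P||U) = Σ P(x) log₂(P(x) / (1/4))
           = Σ P(x) log₂(P(x)) + log₂(4)
           = log₂(4) - H(P)

H(P) = -Σ P(x) log₂(P(x)):
  -P(1)·log₂(P(1)) = -(0.48)·log₂(0.48) = 0.50827
  -P(2)·log₂(P(2)) = -(0.5002)·log₂(0.5002) = 0.49991
  -P(3)·log₂(P(3)) = -(0.0099)·log₂(0.0099) = 0.06592
  -P(4)·log₂(P(4)) = -(0.0099)·log₂(0.0099) = 0.06592
H(P) = 0.50827 + 0.49991 + 0.06592 + 0.06592 = 1.14002 bits

log₂(4) = 2.00000 bits

D_KL(P||U) = 2.00000 - 1.14002 = 0.85998 ≈ 0.8600 bits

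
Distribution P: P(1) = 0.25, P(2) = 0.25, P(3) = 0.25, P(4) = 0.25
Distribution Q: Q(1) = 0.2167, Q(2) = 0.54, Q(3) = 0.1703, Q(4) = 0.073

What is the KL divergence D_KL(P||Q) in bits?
0.3563 bits

D_KL(P||Q) = Σ P(x) log₂(P(x)/Q(x))

Computing term by term:
  P(1)·log₂(P(1)/Q(1)) = 0.25·log₂(0.25/0.2167) = 0.05156
  P(2)·log₂(P(2)/Q(2)) = 0.25·log₂(0.25/0.54) = -0.27776
  P(3)·log₂(P(3)/Q(3)) = 0.25·log₂(0.25/0.1703) = 0.13846
  P(4)·log₂(P(4)/Q(4)) = 0.25·log₂(0.25/0.073) = 0.44399

D_KL(P||Q) = 0.05156 - 0.27776 + 0.13846 + 0.44399 = 0.35625 ≈ 0.3563 bits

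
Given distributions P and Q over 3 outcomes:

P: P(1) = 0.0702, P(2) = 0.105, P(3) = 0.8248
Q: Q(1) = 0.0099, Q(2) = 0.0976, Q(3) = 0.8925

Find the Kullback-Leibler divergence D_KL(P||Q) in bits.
0.1156 bits

D_KL(P||Q) = Σ P(x) log₂(P(x)/Q(x))

Computing term by term:
  P(1)·log₂(P(1)/Q(1)) = 0.0702·log₂(0.0702/0.0099) = 0.19838
  P(2)·log₂(P(2)/Q(2)) = 0.105·log₂(0.105/0.0976) = 0.01107
  P(3)·log₂(P(3)/Q(3)) = 0.8248·log₂(0.8248/0.8925) = -0.09387

D_KL(P||Q) = 0.19838 + 0.01107 - 0.09387 = 0.11558 ≈ 0.1156 bits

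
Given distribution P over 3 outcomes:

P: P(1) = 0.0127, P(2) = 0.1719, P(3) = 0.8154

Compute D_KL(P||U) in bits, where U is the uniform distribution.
0.8282 bits

U(i) = 1/3 for all i

D_KL(P||U) = Σ P(x) log₂(P(x) / (1/3))
           = Σ P(x) log₂(P(x)) + log₂(3)
           = log₂(3) - H(P)

H(P) = -Σ P(x) log₂(P(x)):
  -P(1)·log₂(P(1)) = -(0.0127)·log₂(0.0127) = 0.08000
  -P(2)·log₂(P(2)) = -(0.1719)·log₂(0.1719) = 0.43669
  -P(3)·log₂(P(3)) = -(0.8154)·log₂(0.8154) = 0.24007
H(P) = 0.08000 + 0.43669 + 0.24007 = 0.75676 bits

log₂(3) = 1.58496 bits

D_KL(P||U) = 1.58496 - 0.75676 = 0.82820 ≈ 0.8282 bits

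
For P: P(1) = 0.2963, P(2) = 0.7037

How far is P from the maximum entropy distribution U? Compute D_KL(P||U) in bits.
0.1233 bits

U(i) = 1/2 for all i

D_KL(P||U) = Σ P(x) log₂(P(x) / (1/2))
           = Σ P(x) log₂(P(x)) + log₂(2)
           = log₂(2) - H(P)

H(P) = -Σ P(x) log₂(P(x)):
  -P(1)·log₂(P(1)) = -(0.2963)·log₂(0.2963) = 0.51997
  -P(2)·log₂(P(2)) = -(0.7037)·log₂(0.7037) = 0.35675
H(P) = 0.51997 + 0.35675 = 0.87672 bits

log₂(2) = 1.00000 bits

D_KL(P||U) = 1.00000 - 0.87672 = 0.12328 ≈ 0.1233 bits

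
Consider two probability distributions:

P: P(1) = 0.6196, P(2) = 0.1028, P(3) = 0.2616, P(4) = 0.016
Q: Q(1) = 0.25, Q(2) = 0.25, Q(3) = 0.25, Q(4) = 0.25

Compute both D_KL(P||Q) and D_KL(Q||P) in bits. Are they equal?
D_KL(P||Q) = 0.6332 bits, D_KL(Q||P) = 0.9683 bits. No, they are not equal.

D_KL(P||Q) = Σ P(x) log₂(P(x)/Q(x))

Computing term by term:
  P(1)·log₂(P(1)/Q(1)) = 0.6196·log₂(0.6196/0.25) = 0.81131
  P(2)·log₂(P(2)/Q(2)) = 0.1028·log₂(0.1028/0.25) = -0.13180
  P(3)·log₂(P(3)/Q(3)) = 0.2616·log₂(0.2616/0.25) = 0.01712
  P(4)·log₂(P(4)/Q(4)) = 0.016·log₂(0.016/0.25) = -0.06345

D_KL(P||Q) = 0.81131 - 0.13180 + 0.01712 - 0.06345 = 0.63318 ≈ 0.6332 bits

D_KL(Q||P) = Σ Q(x) log₂(Q(x)/P(x))

Computing term by term:
  Q(1)·log₂(Q(1)/P(1)) = 0.25·log₂(0.25/0.6196) = -0.32735
  Q(2)·log₂(Q(2)/P(2)) = 0.25·log₂(0.25/0.1028) = 0.32052
  Q(3)·log₂(Q(3)/P(3)) = 0.25·log₂(0.25/0.2616) = -0.01636
  Q(4)·log₂(Q(4)/P(4)) = 0.25·log₂(0.25/0.016) = 0.99145

D_KL(Q||P) = -0.32735 + 0.32052 - 0.01636 + 0.99145 = 0.96826 ≈ 0.9683 bits

These are NOT equal (difference: 0.3351 bits). KL divergence is asymmetric: D_KL(P||Q) ≠ D_KL(Q||P) in general.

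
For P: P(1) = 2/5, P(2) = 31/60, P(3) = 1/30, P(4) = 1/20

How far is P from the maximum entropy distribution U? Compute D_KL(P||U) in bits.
0.5993 bits

U(i) = 1/4 for all i

D_KL(P||U) = Σ P(x) log₂(P(x) / (1/4))
           = Σ P(x) log₂(P(x)) + log₂(4)
           = log₂(4) - H(P)

H(P) = -Σ P(x) log₂(P(x)):
  -P(1)·log₂(P(1)) = -(2/5)·log₂(2/5) = 0.52877
  -P(2)·log₂(P(2)) = -(31/60)·log₂(31/60) = 0.49223
  -P(3)·log₂(P(3)) = -(1/30)·log₂(1/30) = 0.16356
  -P(4)·log₂(P(4)) = -(1/20)·log₂(1/20) = 0.21610
H(P) = 0.52877 + 0.49223 + 0.16356 + 0.21610 = 1.40066 bits

log₂(4) = 2.00000 bits

D_KL(P||U) = 2.00000 - 1.40066 = 0.59934 ≈ 0.5993 bits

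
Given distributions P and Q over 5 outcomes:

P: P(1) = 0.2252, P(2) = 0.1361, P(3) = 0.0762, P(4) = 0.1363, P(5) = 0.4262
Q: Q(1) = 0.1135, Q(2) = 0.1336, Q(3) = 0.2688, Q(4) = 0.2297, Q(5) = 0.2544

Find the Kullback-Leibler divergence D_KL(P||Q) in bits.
0.3023 bits

D_KL(P||Q) = Σ P(x) log₂(P(x)/Q(x))

Computing term by term:
  P(1)·log₂(P(1)/Q(1)) = 0.2252·log₂(0.2252/0.1135) = 0.22261
  P(2)·log₂(P(2)/Q(2)) = 0.1361·log₂(0.1361/0.1336) = 0.00364
  P(3)·log₂(P(3)/Q(3)) = 0.0762·log₂(0.0762/0.2688) = -0.13858
  P(4)·log₂(P(4)/Q(4)) = 0.1363·log₂(0.1363/0.2297) = -0.10263
  P(5)·log₂(P(5)/Q(5)) = 0.4262·log₂(0.4262/0.2544) = 0.31728

D_KL(P||Q) = 0.22261 + 0.00364 - 0.13858 - 0.10263 + 0.31728 = 0.30232 ≈ 0.3023 bits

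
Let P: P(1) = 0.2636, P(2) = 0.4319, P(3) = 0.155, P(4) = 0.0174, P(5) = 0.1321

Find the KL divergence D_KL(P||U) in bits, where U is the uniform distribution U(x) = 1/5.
0.3874 bits

U(i) = 1/5 for all i

D_KL(P||U) = Σ P(x) log₂(P(x) / (1/5))
           = Σ P(x) log₂(P(x)) + log₂(5)
           = log₂(5) - H(P)

H(P) = -Σ P(x) log₂(P(x)):
  -P(1)·log₂(P(1)) = -(0.2636)·log₂(0.2636) = 0.50706
  -P(2)·log₂(P(2)) = -(0.4319)·log₂(0.4319) = 0.52313
  -P(3)·log₂(P(3)) = -(0.155)·log₂(0.155) = 0.41690
  -P(4)·log₂(P(4)) = -(0.0174)·log₂(0.0174) = 0.10170
  -P(5)·log₂(P(5)) = -(0.1321)·log₂(0.1321) = 0.38577
H(P) = 0.50706 + 0.52313 + 0.41690 + 0.10170 + 0.38577 = 1.93456 bits

log₂(5) = 2.32193 bits

D_KL(P||U) = 2.32193 - 1.93456 = 0.38737 ≈ 0.3874 bits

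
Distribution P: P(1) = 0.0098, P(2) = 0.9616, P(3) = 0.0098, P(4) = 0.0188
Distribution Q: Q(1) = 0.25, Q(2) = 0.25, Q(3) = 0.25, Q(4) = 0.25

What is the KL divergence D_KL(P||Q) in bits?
1.7071 bits

D_KL(P||Q) = Σ P(x) log₂(P(x)/Q(x))

Computing term by term:
  P(1)·log₂(P(1)/Q(1)) = 0.0098·log₂(0.0098/0.25) = -0.04580
  P(2)·log₂(P(2)/Q(2)) = 0.9616·log₂(0.9616/0.25) = 1.86888
  P(3)·log₂(P(3)/Q(3)) = 0.0098·log₂(0.0098/0.25) = -0.04580
  P(4)·log₂(P(4)/Q(4)) = 0.0188·log₂(0.0188/0.25) = -0.07018

D_KL(P||Q) = -0.04580 + 1.86888 - 0.04580 - 0.07018 = 1.70710 ≈ 1.7071 bits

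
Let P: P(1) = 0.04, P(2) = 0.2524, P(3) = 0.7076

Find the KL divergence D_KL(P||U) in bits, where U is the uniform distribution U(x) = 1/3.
0.5448 bits

U(i) = 1/3 for all i

D_KL(P||U) = Σ P(x) log₂(P(x) / (1/3))
           = Σ P(x) log₂(P(x)) + log₂(3)
           = log₂(3) - H(P)

H(P) = -Σ P(x) log₂(P(x)):
  -P(1)·log₂(P(1)) = -(0.04)·log₂(0.04) = 0.18575
  -P(2)·log₂(P(2)) = -(0.2524)·log₂(0.2524) = 0.50132
  -P(3)·log₂(P(3)) = -(0.7076)·log₂(0.7076) = 0.35309
H(P) = 0.18575 + 0.50132 + 0.35309 = 1.04016 bits

log₂(3) = 1.58496 bits

D_KL(P||U) = 1.58496 - 1.04016 = 0.54480 ≈ 0.5448 bits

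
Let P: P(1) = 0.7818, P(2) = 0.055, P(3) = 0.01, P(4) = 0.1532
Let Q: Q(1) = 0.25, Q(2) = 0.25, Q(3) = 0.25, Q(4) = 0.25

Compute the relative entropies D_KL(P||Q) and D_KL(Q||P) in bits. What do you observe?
D_KL(P||Q) = 1.0111 bits, D_KL(Q||P) = 1.4725 bits. The two directions give different values (D_KL(Q||P) exceeds D_KL(P||Q) by 0.4614 bits): KL divergence is asymmetric.

D_KL(P||Q) = Σ P(x) log₂(P(x)/Q(x))

Computing term by term:
  P(1)·log₂(P(1)/Q(1)) = 0.7818·log₂(0.7818/0.25) = 1.28596
  P(2)·log₂(P(2)/Q(2)) = 0.055·log₂(0.055/0.25) = -0.12014
  P(3)·log₂(P(3)/Q(3)) = 0.01·log₂(0.01/0.25) = -0.04644
  P(4)·log₂(P(4)/Q(4)) = 0.1532·log₂(0.1532/0.25) = -0.10824

D_KL(P||Q) = 1.28596 - 0.12014 - 0.04644 - 0.10824 = 1.01114 ≈ 1.0111 bits

D_KL(Q||P) = Σ Q(x) log₂(Q(x)/P(x))

Computing term by term:
  Q(1)·log₂(Q(1)/P(1)) = 0.25·log₂(0.25/0.7818) = -0.41122
  Q(2)·log₂(Q(2)/P(2)) = 0.25·log₂(0.25/0.055) = 0.54611
  Q(3)·log₂(Q(3)/P(3)) = 0.25·log₂(0.25/0.01) = 1.16096
  Q(4)·log₂(Q(4)/P(4)) = 0.25·log₂(0.25/0.1532) = 0.17663

D_KL(Q||P) = -0.41122 + 0.54611 + 1.16096 + 0.17663 = 1.47248 ≈ 1.4725 bits

These are NOT equal (difference: 0.4614 bits). KL divergence is asymmetric: D_KL(P||Q) ≠ D_KL(Q||P) in general.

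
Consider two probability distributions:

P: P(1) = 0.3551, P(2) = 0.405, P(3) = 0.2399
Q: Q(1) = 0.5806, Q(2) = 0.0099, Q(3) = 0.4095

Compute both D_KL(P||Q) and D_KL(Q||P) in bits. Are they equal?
D_KL(P||Q) = 1.7316 bits, D_KL(Q||P) = 0.6747 bits. No, they are not equal.

D_KL(P||Q) = Σ P(x) log₂(P(x)/Q(x))

Computing term by term:
  P(1)·log₂(P(1)/Q(1)) = 0.3551·log₂(0.3551/0.5806) = -0.25188
  P(2)·log₂(P(2)/Q(2)) = 0.405·log₂(0.405/0.0099) = 2.16851
  P(3)·log₂(P(3)/Q(3)) = 0.2399·log₂(0.2399/0.4095) = -0.18507

D_KL(P||Q) = -0.25188 + 2.16851 - 0.18507 = 1.73156 ≈ 1.7316 bits

D_KL(Q||P) = Σ Q(x) log₂(Q(x)/P(x))

Computing term by term:
  Q(1)·log₂(Q(1)/P(1)) = 0.5806·log₂(0.5806/0.3551) = 0.41183
  Q(2)·log₂(Q(2)/P(2)) = 0.0099·log₂(0.0099/0.405) = -0.05301
  Q(3)·log₂(Q(3)/P(3)) = 0.4095·log₂(0.4095/0.2399) = 0.31590

D_KL(Q||P) = 0.41183 - 0.05301 + 0.31590 = 0.67472 ≈ 0.6747 bits

These are NOT equal (difference: 1.0569 bits). KL divergence is asymmetric: D_KL(P||Q) ≠ D_KL(Q||P) in general.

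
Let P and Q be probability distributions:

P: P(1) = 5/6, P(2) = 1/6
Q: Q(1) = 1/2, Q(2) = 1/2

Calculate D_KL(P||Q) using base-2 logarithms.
0.3500 bits

D_KL(P||Q) = Σ P(x) log₂(P(x)/Q(x))

Computing term by term:
  P(1)·log₂(P(1)/Q(1)) = (5/6)·log₂((5/6)/(1/2)) = 0.61414
  P(2)·log₂(P(2)/Q(2)) = (1/6)·log₂((1/6)/(1/2)) = -0.26416

D_KL(P||Q) = 0.61414 - 0.26416 = 0.34998 ≈ 0.3500 bits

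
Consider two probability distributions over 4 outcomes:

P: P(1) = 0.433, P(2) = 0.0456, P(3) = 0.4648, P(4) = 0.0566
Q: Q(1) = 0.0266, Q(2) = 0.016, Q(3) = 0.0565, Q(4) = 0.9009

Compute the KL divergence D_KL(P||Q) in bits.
2.9988 bits

D_KL(P||Q) = Σ P(x) log₂(P(x)/Q(x))

Computing term by term:
  P(1)·log₂(P(1)/Q(1)) = 0.433·log₂(0.433/0.0266) = 1.74277
  P(2)·log₂(P(2)/Q(2)) = 0.0456·log₂(0.0456/0.016) = 0.06890
  P(3)·log₂(P(3)/Q(3)) = 0.4648·log₂(0.4648/0.0565) = 1.41313
  P(4)·log₂(P(4)/Q(4)) = 0.0566·log₂(0.0566/0.9009) = -0.22598

D_KL(P||Q) = 1.74277 + 0.06890 + 1.41313 - 0.22598 = 2.99882 ≈ 2.9988 bits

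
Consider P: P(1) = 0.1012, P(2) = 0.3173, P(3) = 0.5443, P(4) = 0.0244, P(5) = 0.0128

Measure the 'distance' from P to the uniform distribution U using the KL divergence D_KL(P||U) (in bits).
0.7732 bits

U(i) = 1/5 for all i

D_KL(P||U) = Σ P(x) log₂(P(x) / (1/5))
           = Σ P(x) log₂(P(x)) + log₂(5)
           = log₂(5) - H(P)

H(P) = -Σ P(x) log₂(P(x)):
  -P(1)·log₂(P(1)) = -(0.1012)·log₂(0.1012) = 0.33444
  -P(2)·log₂(P(2)) = -(0.3173)·log₂(0.3173) = 0.52547
  -P(3)·log₂(P(3)) = -(0.5443)·log₂(0.5443) = 0.47764
  -P(4)·log₂(P(4)) = -(0.0244)·log₂(0.0244) = 0.13071
  -P(5)·log₂(P(5)) = -(0.0128)·log₂(0.0128) = 0.08048
H(P) = 0.33444 + 0.52547 + 0.47764 + 0.13071 + 0.08048 = 1.54874 bits

log₂(5) = 2.32193 bits

D_KL(P||U) = 2.32193 - 1.54874 = 0.77319 ≈ 0.7732 bits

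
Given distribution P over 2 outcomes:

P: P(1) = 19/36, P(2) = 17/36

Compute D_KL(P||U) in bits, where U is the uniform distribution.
0.0022 bits

U(i) = 1/2 for all i

D_KL(P||U) = Σ P(x) log₂(P(x) / (1/2))
           = Σ P(x) log₂(P(x)) + log₂(2)
           = log₂(2) - H(P)

H(P) = -Σ P(x) log₂(P(x)):
  -P(1)·log₂(P(1)) = -(19/36)·log₂(19/36) = 0.48661
  -P(2)·log₂(P(2)) = -(17/36)·log₂(17/36) = 0.51116
H(P) = 0.48661 + 0.51116 = 0.99777 bits

log₂(2) = 1.00000 bits

D_KL(P||U) = 1.00000 - 0.99777 = 0.00223 ≈ 0.0022 bits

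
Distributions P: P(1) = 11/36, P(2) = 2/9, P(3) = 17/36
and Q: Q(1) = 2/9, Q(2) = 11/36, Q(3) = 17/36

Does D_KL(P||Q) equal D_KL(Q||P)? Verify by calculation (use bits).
D_KL(P||Q) = 0.0383 bits, D_KL(Q||P) = 0.0383 bits. Yes — for this pair D_KL(P||Q) = D_KL(Q||P).

D_KL(P||Q) = Σ P(x) log₂(P(x)/Q(x))

Computing term by term:
  P(1)·log₂(P(1)/Q(1)) = (11/36)·log₂((11/36)/(2/9)) = 0.14038
  P(2)·log₂(P(2)/Q(2)) = (2/9)·log₂((2/9)/(11/36)) = -0.10210
  P(3)·log₂(P(3)/Q(3)) = (17/36)·log₂((17/36)/(17/36)) = 0.00000

D_KL(P||Q) = 0.14038 - 0.10210 + 0.00000 = 0.03828 ≈ 0.0383 bits

D_KL(Q||P) = Σ Q(x) log₂(Q(x)/P(x))

Computing term by term:
  Q(1)·log₂(Q(1)/P(1)) = (2/9)·log₂((2/9)/(11/36)) = -0.10210
  Q(2)·log₂(Q(2)/P(2)) = (11/36)·log₂((11/36)/(2/9)) = 0.14038
  Q(3)·log₂(Q(3)/P(3)) = (17/36)·log₂((17/36)/(17/36)) = 0.00000

D_KL(Q||P) = -0.10210 + 0.14038 + 0.00000 = 0.03828 ≈ 0.0383 bits

These ARE equal here. Q is P with outcomes relabeled (Q(1) = P(2), Q(2) = P(1)) by a relabeling that is its own inverse, so the two sums contain exactly the same terms in a different order. This is a special case — KL divergence is not symmetric in general: D_KL(P||Q) ≠ D_KL(Q||P) for most P, Q.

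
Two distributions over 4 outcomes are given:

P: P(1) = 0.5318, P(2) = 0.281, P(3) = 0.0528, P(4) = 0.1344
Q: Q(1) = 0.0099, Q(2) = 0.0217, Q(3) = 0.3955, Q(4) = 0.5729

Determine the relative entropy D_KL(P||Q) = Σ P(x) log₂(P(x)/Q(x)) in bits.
3.6601 bits

D_KL(P||Q) = Σ P(x) log₂(P(x)/Q(x))

Computing term by term:
  P(1)·log₂(P(1)/Q(1)) = 0.5318·log₂(0.5318/0.0099) = 3.05642
  P(2)·log₂(P(2)/Q(2)) = 0.281·log₂(0.281/0.0217) = 1.03824
  P(3)·log₂(P(3)/Q(3)) = 0.0528·log₂(0.0528/0.3955) = -0.15339
  P(4)·log₂(P(4)/Q(4)) = 0.1344·log₂(0.1344/0.5729) = -0.28113

D_KL(P||Q) = 3.05642 + 1.03824 - 0.15339 - 0.28113 = 3.66014 ≈ 3.6601 bits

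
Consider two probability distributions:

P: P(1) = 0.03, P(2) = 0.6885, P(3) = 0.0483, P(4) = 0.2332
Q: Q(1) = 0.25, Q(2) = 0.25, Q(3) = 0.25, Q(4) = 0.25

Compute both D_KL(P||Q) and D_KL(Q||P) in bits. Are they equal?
D_KL(P||Q) = 0.7765 bits, D_KL(Q||P) = 1.0174 bits. No, they are not equal.

D_KL(P||Q) = Σ P(x) log₂(P(x)/Q(x))

Computing term by term:
  P(1)·log₂(P(1)/Q(1)) = 0.03·log₂(0.03/0.25) = -0.09177
  P(2)·log₂(P(2)/Q(2)) = 0.6885·log₂(0.6885/0.25) = 1.00626
  P(3)·log₂(P(3)/Q(3)) = 0.0483·log₂(0.0483/0.25) = -0.11456
  P(4)·log₂(P(4)/Q(4)) = 0.2332·log₂(0.2332/0.25) = -0.02340

D_KL(P||Q) = -0.09177 + 1.00626 - 0.11456 - 0.02340 = 0.77653 ≈ 0.7765 bits

D_KL(Q||P) = Σ Q(x) log₂(Q(x)/P(x))

Computing term by term:
  Q(1)·log₂(Q(1)/P(1)) = 0.25·log₂(0.25/0.03) = 0.76472
  Q(2)·log₂(Q(2)/P(2)) = 0.25·log₂(0.25/0.6885) = -0.36538
  Q(3)·log₂(Q(3)/P(3)) = 0.25·log₂(0.25/0.0483) = 0.59296
  Q(4)·log₂(Q(4)/P(4)) = 0.25·log₂(0.25/0.2332) = 0.02509

D_KL(Q||P) = 0.76472 - 0.36538 + 0.59296 + 0.02509 = 1.01739 ≈ 1.0174 bits

These are NOT equal (difference: 0.2409 bits). KL divergence is asymmetric: D_KL(P||Q) ≠ D_KL(Q||P) in general.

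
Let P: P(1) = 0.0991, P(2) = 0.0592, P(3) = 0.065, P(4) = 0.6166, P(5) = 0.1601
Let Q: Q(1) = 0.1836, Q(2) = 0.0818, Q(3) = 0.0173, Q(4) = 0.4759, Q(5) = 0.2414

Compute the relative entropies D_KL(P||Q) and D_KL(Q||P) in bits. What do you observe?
D_KL(P||Q) = 0.1439 bits, D_KL(Q||P) = 0.1336 bits. The two directions give different values (D_KL(P||Q) exceeds D_KL(Q||P) by 0.0103 bits): KL divergence is asymmetric.

D_KL(P||Q) = Σ P(x) log₂(P(x)/Q(x))

Computing term by term:
  P(1)·log₂(P(1)/Q(1)) = 0.0991·log₂(0.0991/0.1836) = -0.08816
  P(2)·log₂(P(2)/Q(2)) = 0.0592·log₂(0.0592/0.0818) = -0.02762
  P(3)·log₂(P(3)/Q(3)) = 0.065·log₂(0.065/0.0173) = 0.12413
  P(4)·log₂(P(4)/Q(4)) = 0.6166·log₂(0.6166/0.4759) = 0.23041
  P(5)·log₂(P(5)/Q(5)) = 0.1601·log₂(0.1601/0.2414) = -0.09485

D_KL(P||Q) = -0.08816 - 0.02762 + 0.12413 + 0.23041 - 0.09485 = 0.14391 ≈ 0.1439 bits

D_KL(Q||P) = Σ Q(x) log₂(Q(x)/P(x))

Computing term by term:
  Q(1)·log₂(Q(1)/P(1)) = 0.1836·log₂(0.1836/0.0991) = 0.16333
  Q(2)·log₂(Q(2)/P(2)) = 0.0818·log₂(0.0818/0.0592) = 0.03816
  Q(3)·log₂(Q(3)/P(3)) = 0.0173·log₂(0.0173/0.065) = -0.03304
  Q(4)·log₂(Q(4)/P(4)) = 0.4759·log₂(0.4759/0.6166) = -0.17783
  Q(5)·log₂(Q(5)/P(5)) = 0.2414·log₂(0.2414/0.1601) = 0.14302

D_KL(Q||P) = 0.16333 + 0.03816 - 0.03304 - 0.17783 + 0.14302 = 0.13364 ≈ 0.1336 bits

These are NOT equal (difference: 0.0103 bits). KL divergence is asymmetric: D_KL(P||Q) ≠ D_KL(Q||P) in general.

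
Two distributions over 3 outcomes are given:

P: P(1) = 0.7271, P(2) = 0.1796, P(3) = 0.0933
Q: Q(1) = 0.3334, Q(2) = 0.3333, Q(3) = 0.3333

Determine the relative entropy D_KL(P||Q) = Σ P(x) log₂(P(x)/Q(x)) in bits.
0.4863 bits

D_KL(P||Q) = Σ P(x) log₂(P(x)/Q(x))

Computing term by term:
  P(1)·log₂(P(1)/Q(1)) = 0.7271·log₂(0.7271/0.3334) = 0.81791
  P(2)·log₂(P(2)/Q(2)) = 0.1796·log₂(0.1796/0.3333) = -0.16021
  P(3)·log₂(P(3)/Q(3)) = 0.0933·log₂(0.0933/0.3333) = -0.17138

D_KL(P||Q) = 0.81791 - 0.16021 - 0.17138 = 0.48632 ≈ 0.4863 bits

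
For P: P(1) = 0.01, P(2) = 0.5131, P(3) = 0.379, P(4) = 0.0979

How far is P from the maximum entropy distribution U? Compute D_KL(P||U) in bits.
0.5809 bits

U(i) = 1/4 for all i

D_KL(P||U) = Σ P(x) log₂(P(x) / (1/4))
           = Σ P(x) log₂(P(x)) + log₂(4)
           = log₂(4) - H(P)

H(P) = -Σ P(x) log₂(P(x)):
  -P(1)·log₂(P(1)) = -(0.01)·log₂(0.01) = 0.06644
  -P(2)·log₂(P(2)) = -(0.5131)·log₂(0.5131) = 0.49396
  -P(3)·log₂(P(3)) = -(0.379)·log₂(0.379) = 0.53050
  -P(4)·log₂(P(4)) = -(0.0979)·log₂(0.0979) = 0.32821
H(P) = 0.06644 + 0.49396 + 0.53050 + 0.32821 = 1.41911 bits

log₂(4) = 2.00000 bits

D_KL(P||U) = 2.00000 - 1.41911 = 0.58089 ≈ 0.5809 bits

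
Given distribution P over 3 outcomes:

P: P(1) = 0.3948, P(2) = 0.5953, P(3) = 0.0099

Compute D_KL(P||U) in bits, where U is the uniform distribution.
0.5442 bits

U(i) = 1/3 for all i

D_KL(P||U) = Σ P(x) log₂(P(x) / (1/3))
           = Σ P(x) log₂(P(x)) + log₂(3)
           = log₂(3) - H(P)

H(P) = -Σ P(x) log₂(P(x)):
  -P(1)·log₂(P(1)) = -(0.3948)·log₂(0.3948) = 0.52935
  -P(2)·log₂(P(2)) = -(0.5953)·log₂(0.5953) = 0.44547
  -P(3)·log₂(P(3)) = -(0.0099)·log₂(0.0099) = 0.06592
H(P) = 0.52935 + 0.44547 + 0.06592 = 1.04074 bits

log₂(3) = 1.58496 bits

D_KL(P||U) = 1.58496 - 1.04074 = 0.54422 ≈ 0.5442 bits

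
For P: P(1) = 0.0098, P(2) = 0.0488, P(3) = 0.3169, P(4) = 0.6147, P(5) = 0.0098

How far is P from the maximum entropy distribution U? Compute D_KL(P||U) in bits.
1.0216 bits

U(i) = 1/5 for all i

D_KL(P||U) = Σ P(x) log₂(P(x) / (1/5))
           = Σ P(x) log₂(P(x)) + log₂(5)
           = log₂(5) - H(P)

H(P) = -Σ P(x) log₂(P(x)):
  -P(1)·log₂(P(1)) = -(0.0098)·log₂(0.0098) = 0.06540
  -P(2)·log₂(P(2)) = -(0.0488)·log₂(0.0488) = 0.21262
  -P(3)·log₂(P(3)) = -(0.3169)·log₂(0.3169) = 0.52539
  -P(4)·log₂(P(4)) = -(0.6147)·log₂(0.6147) = 0.43155
  -P(5)·log₂(P(5)) = -(0.0098)·log₂(0.0098) = 0.06540
H(P) = 0.06540 + 0.21262 + 0.52539 + 0.43155 + 0.06540 = 1.30036 bits

log₂(5) = 2.32193 bits

D_KL(P||U) = 2.32193 - 1.30036 = 1.02157 ≈ 1.0216 bits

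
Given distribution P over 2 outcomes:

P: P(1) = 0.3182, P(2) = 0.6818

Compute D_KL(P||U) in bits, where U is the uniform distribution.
0.0976 bits

U(i) = 1/2 for all i

D_KL(P||U) = Σ P(x) log₂(P(x) / (1/2))
           = Σ P(x) log₂(P(x)) + log₂(2)
           = log₂(2) - H(P)

H(P) = -Σ P(x) log₂(P(x)):
  -P(1)·log₂(P(1)) = -(0.3182)·log₂(0.3182) = 0.52566
  -P(2)·log₂(P(2)) = -(0.6818)·log₂(0.6818) = 0.37675
H(P) = 0.52566 + 0.37675 = 0.90241 bits

log₂(2) = 1.00000 bits

D_KL(P||U) = 1.00000 - 0.90241 = 0.09759 ≈ 0.0976 bits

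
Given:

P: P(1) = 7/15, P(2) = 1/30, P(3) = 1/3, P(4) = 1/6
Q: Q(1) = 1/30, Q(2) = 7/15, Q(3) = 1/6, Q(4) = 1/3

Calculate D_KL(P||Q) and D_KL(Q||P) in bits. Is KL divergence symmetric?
D_KL(P||Q) = 1.8165 bits, D_KL(Q||P) = 1.8165 bits. The two values coincide for this particular pair, but no — KL divergence is not symmetric in general.

D_KL(P||Q) = Σ P(x) log₂(P(x)/Q(x))

Computing term by term:
  P(1)·log₂(P(1)/Q(1)) = (7/15)·log₂((7/15)/(1/30)) = 1.77677
  P(2)·log₂(P(2)/Q(2)) = (1/30)·log₂((1/30)/(7/15)) = -0.12691
  P(3)·log₂(P(3)/Q(3)) = (1/3)·log₂((1/3)/(1/6)) = 0.33333
  P(4)·log₂(P(4)/Q(4)) = (1/6)·log₂((1/6)/(1/3)) = -0.16667

D_KL(P||Q) = 1.77677 - 0.12691 + 0.33333 - 0.16667 = 1.81652 ≈ 1.8165 bits

D_KL(Q||P) = Σ Q(x) log₂(Q(x)/P(x))

Computing term by term:
  Q(1)·log₂(Q(1)/P(1)) = (1/30)·log₂((1/30)/(7/15)) = -0.12691
  Q(2)·log₂(Q(2)/P(2)) = (7/15)·log₂((7/15)/(1/30)) = 1.77677
  Q(3)·log₂(Q(3)/P(3)) = (1/6)·log₂((1/6)/(1/3)) = -0.16667
  Q(4)·log₂(Q(4)/P(4)) = (1/3)·log₂((1/3)/(1/6)) = 0.33333

D_KL(Q||P) = -0.12691 + 1.77677 - 0.16667 + 0.33333 = 1.81652 ≈ 1.8165 bits

These ARE equal here. Q is P with outcomes relabeled (Q(1) = P(2), Q(2) = P(1), Q(3) = P(4), Q(4) = P(3)) by a relabeling that is its own inverse, so the two sums contain exactly the same terms in a different order. This is a special case — KL divergence is not symmetric in general: D_KL(P||Q) ≠ D_KL(Q||P) for most P, Q.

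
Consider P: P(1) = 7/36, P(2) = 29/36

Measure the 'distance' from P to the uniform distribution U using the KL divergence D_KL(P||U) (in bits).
0.2893 bits

U(i) = 1/2 for all i

D_KL(P||U) = Σ P(x) log₂(P(x) / (1/2))
           = Σ P(x) log₂(P(x)) + log₂(2)
           = log₂(2) - H(P)

H(P) = -Σ P(x) log₂(P(x)):
  -P(1)·log₂(P(1)) = -(7/36)·log₂(7/36) = 0.45939
  -P(2)·log₂(P(2)) = -(29/36)·log₂(29/36) = 0.25129
H(P) = 0.45939 + 0.25129 = 0.71068 bits

log₂(2) = 1.00000 bits

D_KL(P||U) = 1.00000 - 0.71068 = 0.28932 ≈ 0.2893 bits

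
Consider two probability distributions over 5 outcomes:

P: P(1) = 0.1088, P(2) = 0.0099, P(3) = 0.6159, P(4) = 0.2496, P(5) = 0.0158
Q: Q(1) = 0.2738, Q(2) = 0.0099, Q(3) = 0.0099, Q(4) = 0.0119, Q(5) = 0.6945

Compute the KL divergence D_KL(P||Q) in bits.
4.5350 bits

D_KL(P||Q) = Σ P(x) log₂(P(x)/Q(x))

Computing term by term:
  P(1)·log₂(P(1)/Q(1)) = 0.1088·log₂(0.1088/0.2738) = -0.14486
  P(2)·log₂(P(2)/Q(2)) = 0.0099·log₂(0.0099/0.0099) = 0.00000
  P(3)·log₂(P(3)/Q(3)) = 0.6159·log₂(0.6159/0.0099) = 3.67022
  P(4)·log₂(P(4)/Q(4)) = 0.2496·log₂(0.2496/0.0119) = 1.09589
  P(5)·log₂(P(5)/Q(5)) = 0.0158·log₂(0.0158/0.6945) = -0.08624

D_KL(P||Q) = -0.14486 + 0.00000 + 3.67022 + 1.09589 - 0.08624 = 4.53501 ≈ 4.5350 bits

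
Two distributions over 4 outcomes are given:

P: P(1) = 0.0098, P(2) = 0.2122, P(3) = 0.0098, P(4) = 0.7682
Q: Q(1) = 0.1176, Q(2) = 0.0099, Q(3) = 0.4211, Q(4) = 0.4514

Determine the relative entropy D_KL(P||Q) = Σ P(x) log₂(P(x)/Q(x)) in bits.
1.4393 bits

D_KL(P||Q) = Σ P(x) log₂(P(x)/Q(x))

Computing term by term:
  P(1)·log₂(P(1)/Q(1)) = 0.0098·log₂(0.0098/0.1176) = -0.03513
  P(2)·log₂(P(2)/Q(2)) = 0.2122·log₂(0.2122/0.0099) = 0.93832
  P(3)·log₂(P(3)/Q(3)) = 0.0098·log₂(0.0098/0.4211) = -0.05317
  P(4)·log₂(P(4)/Q(4)) = 0.7682·log₂(0.7682/0.4514) = 0.58927

D_KL(P||Q) = -0.03513 + 0.93832 - 0.05317 + 0.58927 = 1.43929 ≈ 1.4393 bits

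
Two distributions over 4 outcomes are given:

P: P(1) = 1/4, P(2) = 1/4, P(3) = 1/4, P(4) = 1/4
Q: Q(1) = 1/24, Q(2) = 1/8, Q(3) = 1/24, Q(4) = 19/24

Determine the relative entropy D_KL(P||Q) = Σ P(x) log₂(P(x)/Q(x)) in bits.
1.1267 bits

D_KL(P||Q) = Σ P(x) log₂(P(x)/Q(x))

Computing term by term:
  P(1)·log₂(P(1)/Q(1)) = (1/4)·log₂((1/4)/(1/24)) = 0.64624
  P(2)·log₂(P(2)/Q(2)) = (1/4)·log₂((1/4)/(1/8)) = 0.25000
  P(3)·log₂(P(3)/Q(3)) = (1/4)·log₂((1/4)/(1/24)) = 0.64624
  P(4)·log₂(P(4)/Q(4)) = (1/4)·log₂((1/4)/(19/24)) = -0.41574

D_KL(P||Q) = 0.64624 + 0.25000 + 0.64624 - 0.41574 = 1.12674 ≈ 1.1267 bits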